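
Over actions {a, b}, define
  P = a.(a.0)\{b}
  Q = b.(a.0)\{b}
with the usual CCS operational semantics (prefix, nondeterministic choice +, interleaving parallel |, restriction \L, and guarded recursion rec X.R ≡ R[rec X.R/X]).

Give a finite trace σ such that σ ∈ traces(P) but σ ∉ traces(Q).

a

Reachable graph of P (3 states):
  s0 = a.(a.0)\{b} :: =a=> s1
  s1 = (a.0)\{b} :: =a=> s2
  s2 = 0\{b} :: deadlocked
Reachable graph of Q (3 states):
  t0 = b.(a.0)\{b} :: =b=> t1
  t1 = (a.0)\{b} :: =a=> t2
  t2 = 0\{b} :: deadlocked
Trace ⟨a⟩ through P, begin at {s0}:
  [1] a ⇒ {s1}
  ✓ P
Trace ⟨a⟩ through Q, begin at {t0}:
  [1] a ⇒ ∅ (Q stuck)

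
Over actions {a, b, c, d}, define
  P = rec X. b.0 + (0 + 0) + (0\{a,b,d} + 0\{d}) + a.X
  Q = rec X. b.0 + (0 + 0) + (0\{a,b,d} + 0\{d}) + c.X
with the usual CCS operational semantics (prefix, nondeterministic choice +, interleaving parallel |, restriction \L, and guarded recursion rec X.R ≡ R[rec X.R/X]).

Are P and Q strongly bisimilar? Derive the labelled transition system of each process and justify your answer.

Reachable graph of P (2 states):
  u0 = rec X. b.0 + (0 + 0) + (0\{a,b,d} + 0\{d}) + a.X has moves ··a··> u0, ··b··> u1
  u1 = 0 has moves (no moves)
Reachable graph of Q (2 states):
  v0 = rec X. b.0 + (0 + 0) + (0\{a,b,d} + 0\{d}) + c.X has moves ··b··> v1, ··c··> v0
  v1 = 0 has moves (no moves)
Coarsest stable partition (strong bisimilarity classes):
  B0 = {u0}
  B1 = {u1, v1}
  B2 = {v0}
u0 ∈ B0, v0 ∈ B2 → different blocks

not bisimilar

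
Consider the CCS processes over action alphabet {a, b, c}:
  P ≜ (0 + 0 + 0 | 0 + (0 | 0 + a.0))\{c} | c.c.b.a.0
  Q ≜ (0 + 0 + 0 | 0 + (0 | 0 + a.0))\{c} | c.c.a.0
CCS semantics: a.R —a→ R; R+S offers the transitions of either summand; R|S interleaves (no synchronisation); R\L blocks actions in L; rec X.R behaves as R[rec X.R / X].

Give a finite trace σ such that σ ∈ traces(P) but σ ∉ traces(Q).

LTS(P): 10 reachable states
  p0 = (0 + 0 + 0 | 0 + (0 | 0 + a.0))\{c} | c.c.b.a.0 | —a→ p1, —c→ p2
  p1 = 0\{c} | c.c.b.a.0 | —c→ p3
  p2 = (0 + 0 + 0 | 0 + (0 | 0 + a.0))\{c} | c.b.a.0 | —a→ p3, —c→ p4
  p3 = 0\{c} | c.b.a.0 | —c→ p5
  p4 = (0 + 0 + 0 | 0 + (0 | 0 + a.0))\{c} | b.a.0 | —a→ p5, —b→ p6
  p5 = 0\{c} | b.a.0 | —b→ p7
  p6 = (0 + 0 + 0 | 0 + (0 | 0 + a.0))\{c} | a.0 | —a→ p7, —a→ p8
  p7 = 0\{c} | a.0 | —a→ p9
  p8 = (0 + 0 + 0 | 0 + (0 | 0 + a.0))\{c} | 0 | —a→ p9
  p9 = 0\{c} | 0 | (no moves)
LTS(Q): 8 reachable states
  q0 = (0 + 0 + 0 | 0 + (0 | 0 + a.0))\{c} | c.c.a.0 | —a→ q1, —c→ q2
  q1 = 0\{c} | c.c.a.0 | —c→ q3
  q2 = (0 + 0 + 0 | 0 + (0 | 0 + a.0))\{c} | c.a.0 | —a→ q3, —c→ q4
  q3 = 0\{c} | c.a.0 | —c→ q5
  q4 = (0 + 0 + 0 | 0 + (0 | 0 + a.0))\{c} | a.0 | —a→ q5, —a→ q6
  q5 = 0\{c} | a.0 | —a→ q7
  q6 = (0 + 0 + 0 | 0 + (0 | 0 + a.0))\{c} | 0 | —a→ q7
  q7 = 0\{c} | 0 | (no moves)
Executing ccb from P (initial set {p0}):
  [1] c ⇒ {p2}
  [2] c ⇒ {p4}
  [3] b ⇒ {p6}
  P completes σ.
Executing ccb from Q (initial set {q0}):
  [1] c ⇒ {q2}
  [2] c ⇒ {q4}
  [3] b ⇒ ∅  — Q cannot continue

ccb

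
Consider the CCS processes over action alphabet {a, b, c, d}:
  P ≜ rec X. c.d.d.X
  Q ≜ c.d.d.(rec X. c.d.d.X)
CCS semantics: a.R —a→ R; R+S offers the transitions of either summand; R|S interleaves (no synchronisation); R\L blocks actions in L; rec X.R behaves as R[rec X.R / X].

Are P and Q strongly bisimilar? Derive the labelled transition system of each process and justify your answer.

P ~ Q

Reachable graph of P (3 states):
  m0 = rec X. c.d.d.X ⊢ --c--▸ m1
  m1 = d.d.(rec X. c.d.d.X) ⊢ --d--▸ m2
  m2 = d.(rec X. c.d.d.X) ⊢ --d--▸ m0
Reachable graph of Q (4 states):
  n0 = c.d.d.(rec X. c.d.d.X) ⊢ --c--▸ n1
  n1 = d.d.(rec X. c.d.d.X) ⊢ --d--▸ n2
  n2 = d.(rec X. c.d.d.X) ⊢ --d--▸ n3
  n3 = rec X. c.d.d.X ⊢ --c--▸ n1
Coarsest stable partition (strong bisimilarity classes):
  B0 = {m0, n0, n3}
  B1 = {m1, n1}
  B2 = {m2, n2}
m0 ∈ B0, n0 ∈ B0 → same block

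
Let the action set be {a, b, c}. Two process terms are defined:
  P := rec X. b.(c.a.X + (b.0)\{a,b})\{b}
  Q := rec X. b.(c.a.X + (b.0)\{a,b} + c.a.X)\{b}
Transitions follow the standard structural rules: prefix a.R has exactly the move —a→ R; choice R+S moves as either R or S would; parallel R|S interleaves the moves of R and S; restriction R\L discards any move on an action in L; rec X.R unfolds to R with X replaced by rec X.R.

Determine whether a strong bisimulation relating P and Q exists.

Reachable graph of P (4 states):
  u0 = rec X. b.(c.a.X + (b.0)\{a,b})\{b} :: =b=> u1
  u1 = (c.a.(rec X. b.(c.a.X + (b.0)\{a,b})\{b}) + (b.0)\{a,b})\{b} :: =c=> u2
  u2 = (a.(rec X. b.(c.a.X + (b.0)\{a,b})\{b}))\{b} :: =a=> u3
  u3 = (rec X. b.(c.a.X + (b.0)\{a,b})\{b})\{b} :: stopped
Reachable graph of Q (4 states):
  v0 = rec X. b.(c.a.X + (b.0)\{a,b} + c.a.X)\{b} :: =b=> v1
  v1 = (c.a.(rec X. b.(c.a.X + (b.0)\{a,b} + c.a.X)\{b}) + (b.0)\{a,b} + c.a.(rec X. b.(c.a.X + (b.0)\{a,b} + c.a.X)\{b}))\{b} :: =c=> v2
  v2 = (a.(rec X. b.(c.a.X + (b.0)\{a,b} + c.a.X)\{b}))\{b} :: =a=> v3
  v3 = (rec X. b.(c.a.X + (b.0)\{a,b} + c.a.X)\{b})\{b} :: stopped
Bisimilarity quotient blocks:
  B0 = {u0, v0}
  B1 = {u1, v1}
  B2 = {u2, v2}
  B3 = {u3, v3}
u0 ∈ B0, v0 ∈ B0 → same block

P ~ Q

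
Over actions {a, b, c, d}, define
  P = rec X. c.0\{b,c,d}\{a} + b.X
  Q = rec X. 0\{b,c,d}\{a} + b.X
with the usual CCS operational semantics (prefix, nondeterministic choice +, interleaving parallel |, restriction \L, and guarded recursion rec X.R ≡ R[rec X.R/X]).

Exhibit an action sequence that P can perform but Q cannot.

c

P's transition system — 2 states:
  m0 = rec X. c.0\{b,c,d}\{a} + b.X → =b=> m0, =c=> m1
  m1 = 0\{b,c,d}\{a} → (no moves)
Q's transition system — 1 states:
  n0 = rec X. 0\{b,c,d}\{a} + b.X → =b=> n0
Run σ = ⟨c⟩ on P: start {m0}
  [1] c ⇒ {m1}
  ✓ P
Run σ = ⟨c⟩ on Q: start {n0}
  [1] c ⇒ no successor for Q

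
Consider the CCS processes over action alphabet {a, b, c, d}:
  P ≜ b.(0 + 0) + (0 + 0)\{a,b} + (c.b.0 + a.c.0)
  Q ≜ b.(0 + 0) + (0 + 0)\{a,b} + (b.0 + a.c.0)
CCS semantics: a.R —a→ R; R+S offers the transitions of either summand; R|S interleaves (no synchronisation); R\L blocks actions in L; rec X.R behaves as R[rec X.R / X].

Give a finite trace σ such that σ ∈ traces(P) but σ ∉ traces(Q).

c

Reachable graph of P (5 states):
  u0 = b.(0 + 0) + (0 + 0)\{a,b} + (c.b.0 + a.c.0) has moves --a--▸ u1, --b--▸ u2, --c--▸ u3
  u1 = c.0 has moves --c--▸ u4
  u2 = 0 + 0 has moves ∅
  u3 = b.0 has moves --b--▸ u4
  u4 = 0 has moves ∅
Reachable graph of Q (4 states):
  v0 = b.(0 + 0) + (0 + 0)\{a,b} + (b.0 + a.c.0) has moves --a--▸ v1, --b--▸ v2, --b--▸ v3
  v1 = c.0 has moves --c--▸ v2
  v2 = 0 has moves ∅
  v3 = 0 + 0 has moves ∅
Run σ = ⟨c⟩ on P: start {u0}
  step 1 (c): {u3}
  — P admits the full trace.
Run σ = ⟨c⟩ on Q: start {v0}
  step 1 (c): ∅ (Q stuck)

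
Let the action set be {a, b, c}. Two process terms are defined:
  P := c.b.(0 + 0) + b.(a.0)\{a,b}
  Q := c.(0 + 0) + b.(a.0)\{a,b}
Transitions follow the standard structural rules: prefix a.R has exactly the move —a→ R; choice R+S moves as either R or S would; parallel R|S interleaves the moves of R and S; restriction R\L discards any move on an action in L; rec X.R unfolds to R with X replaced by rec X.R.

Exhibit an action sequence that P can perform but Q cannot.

cb

LTS(P): 4 reachable states
  u0 = c.b.(0 + 0) + b.(a.0)\{a,b} → --b--▸ u1, --c--▸ u2
  u1 = (a.0)\{a,b} → ∅
  u2 = b.(0 + 0) → --b--▸ u3
  u3 = 0 + 0 → ∅
LTS(Q): 3 reachable states
  v0 = c.(0 + 0) + b.(a.0)\{a,b} → --b--▸ v1, --c--▸ v2
  v1 = (a.0)\{a,b} → ∅
  v2 = 0 + 0 → ∅
Executing cb from P (initial set {u0}):
  after c @ step 1: {u2}
  after b @ step 2: {u3}
  P completes σ.
Executing cb from Q (initial set {v0}):
  after c @ step 1: {v2}
  after b @ step 2: no successor for Q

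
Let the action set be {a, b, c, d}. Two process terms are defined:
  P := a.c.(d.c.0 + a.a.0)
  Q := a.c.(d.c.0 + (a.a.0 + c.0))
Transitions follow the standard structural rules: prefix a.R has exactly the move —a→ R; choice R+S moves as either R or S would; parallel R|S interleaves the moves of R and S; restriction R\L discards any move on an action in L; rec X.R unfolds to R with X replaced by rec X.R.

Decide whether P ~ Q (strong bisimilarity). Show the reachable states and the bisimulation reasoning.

P ≁ Q

Reachable graph of P (6 states):
  u0 = a.c.(d.c.0 + a.a.0) :: =a=> u1
  u1 = c.(d.c.0 + a.a.0) :: =c=> u2
  u2 = d.c.0 + a.a.0 :: =a=> u3, =d=> u4
  u3 = a.0 :: =a=> u5
  u4 = c.0 :: =c=> u5
  u5 = 0 :: (no moves)
Reachable graph of Q (6 states):
  v0 = a.c.(d.c.0 + (a.a.0 + c.0)) :: =a=> v1
  v1 = c.(d.c.0 + (a.a.0 + c.0)) :: =c=> v2
  v2 = d.c.0 + (a.a.0 + c.0) :: =a=> v3, =c=> v4, =d=> v5
  v3 = a.0 :: =a=> v4
  v4 = 0 :: (no moves)
  v5 = c.0 :: =c=> v4
Bisimilarity quotient blocks:
  B0 = {u0}
  B1 = {u1}
  B2 = {u2}
  B3 = {u4, v5}
  B4 = {u5, v4}
  B5 = {u3, v3}
  B6 = {v0}
  B7 = {v1}
  B8 = {v2}
u0 ∈ B0, v0 ∈ B6 → different blocks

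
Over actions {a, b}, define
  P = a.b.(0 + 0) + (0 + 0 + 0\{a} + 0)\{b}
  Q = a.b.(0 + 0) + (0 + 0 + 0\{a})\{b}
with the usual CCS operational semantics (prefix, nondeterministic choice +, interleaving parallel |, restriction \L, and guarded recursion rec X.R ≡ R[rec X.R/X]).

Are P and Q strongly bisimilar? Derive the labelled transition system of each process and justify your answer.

Reachable graph of P (3 states):
  s0 = a.b.(0 + 0) + (0 + 0 + 0\{a} + 0)\{b} → -a-> s1
  s1 = b.(0 + 0) → -b-> s2
  s2 = 0 + 0 → ·
Reachable graph of Q (3 states):
  t0 = a.b.(0 + 0) + (0 + 0 + 0\{a})\{b} → -a-> t1
  t1 = b.(0 + 0) → -b-> t2
  t2 = 0 + 0 → ·
Coarsest stable partition (strong bisimilarity classes):
  B0 = {s0, t0}
  B1 = {s1, t1}
  B2 = {s2, t2}
s0 ∈ B0, t0 ∈ B0 → same block

bisimilar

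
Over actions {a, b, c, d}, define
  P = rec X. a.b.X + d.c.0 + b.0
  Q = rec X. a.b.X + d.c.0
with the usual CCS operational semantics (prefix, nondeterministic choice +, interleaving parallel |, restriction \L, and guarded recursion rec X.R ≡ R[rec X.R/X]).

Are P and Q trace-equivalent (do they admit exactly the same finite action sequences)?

trace-distinct — witness ⟨b⟩

P's transition system — 4 states:
  s0 = rec X. a.b.X + d.c.0 + b.0 has moves =a=> s1, =b=> s2, =d=> s3
  s1 = b.(rec X. a.b.X + d.c.0 + b.0) has moves =b=> s0
  s2 = 0 has moves deadlocked
  s3 = c.0 has moves =c=> s2
Q's transition system — 4 states:
  t0 = rec X. a.b.X + d.c.0 has moves =a=> t1, =d=> t2
  t1 = b.(rec X. a.b.X + d.c.0) has moves =b=> t0
  t2 = c.0 has moves =c=> t3
  t3 = 0 has moves deadlocked
Executing b from P (initial set {s0}):
  after b @ step 1: {s2}
  P completes σ.
Executing b from Q (initial set {t0}):
  after b @ step 1: ∅  — Q cannot continue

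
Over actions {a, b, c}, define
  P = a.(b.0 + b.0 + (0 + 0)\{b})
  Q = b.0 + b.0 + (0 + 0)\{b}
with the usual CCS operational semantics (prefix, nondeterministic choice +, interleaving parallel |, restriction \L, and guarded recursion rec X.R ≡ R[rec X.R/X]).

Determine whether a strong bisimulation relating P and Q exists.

not bisimilar

LTS(P): 3 reachable states
  m0 = a.(b.0 + b.0 + (0 + 0)\{b}) has moves =a=> m1
  m1 = b.0 + b.0 + (0 + 0)\{b} has moves =b=> m2
  m2 = 0 has moves ∅
LTS(Q): 2 reachable states
  n0 = b.0 + b.0 + (0 + 0)\{b} has moves =b=> n1
  n1 = 0 has moves ∅
Bisimilarity quotient blocks:
  B0 = {m0}
  B1 = {m1, n0}
  B2 = {m2, n1}
m0 ∈ B0, n0 ∈ B1 → different blocks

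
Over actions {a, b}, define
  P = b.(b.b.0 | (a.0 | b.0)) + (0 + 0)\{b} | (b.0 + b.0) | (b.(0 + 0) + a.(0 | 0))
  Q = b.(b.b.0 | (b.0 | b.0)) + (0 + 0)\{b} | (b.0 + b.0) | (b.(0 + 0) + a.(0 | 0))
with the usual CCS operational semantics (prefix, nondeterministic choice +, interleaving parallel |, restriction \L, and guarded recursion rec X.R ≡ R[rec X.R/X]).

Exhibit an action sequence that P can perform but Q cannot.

P's transition system — 18 states:
  p0 = b.(b.b.0 | (a.0 | b.0)) + (0 + 0)\{b} | (b.0 + b.0) | (b.(0 + 0) + a.(0 | 0)) :: --a--▸ p1, --b--▸ p2, --b--▸ p3, --b--▸ p4
  p1 = (0 + 0)\{b} | (b.0 + b.0) | (0 | 0) :: --b--▸ p5
  p2 = (0 + 0)\{b} | (b.0 + b.0) | (0 + 0) :: --b--▸ p6
  p3 = (0 + 0)\{b} | 0 | (b.(0 + 0) + a.(0 | 0)) :: --a--▸ p5, --b--▸ p6
  p4 = b.b.0 | (a.0 | b.0) :: --a--▸ p7, --b--▸ p8, --b--▸ p9
  p5 = (0 + 0)\{b} | 0 | (0 | 0) :: ·
  p6 = (0 + 0)\{b} | 0 | (0 + 0) :: ·
  p7 = b.b.0 | (0 | b.0) :: --b--▸ p10, --b--▸ p11
  p8 = b.0 | (a.0 | b.0) :: --a--▸ p10, --b--▸ p12, --b--▸ p13
  p9 = b.b.0 | (a.0 | 0) :: --a--▸ p11, --b--▸ p13
  p10 = b.0 | (0 | b.0) :: --b--▸ p14, --b--▸ p15
  p11 = b.b.0 | (0 | 0) :: --b--▸ p15
  p12 = 0 | (a.0 | b.0) :: --a--▸ p14, --b--▸ p16
  p13 = b.0 | (a.0 | 0) :: --a--▸ p15, --b--▸ p16
  p14 = 0 | (0 | b.0) :: --b--▸ p17
  p15 = b.0 | (0 | 0) :: --b--▸ p17
  p16 = 0 | (a.0 | 0) :: --a--▸ p17
  p17 = 0 | (0 | 0) :: ·
Q's transition system — 18 states:
  q0 = b.(b.b.0 | (b.0 | b.0)) + (0 + 0)\{b} | (b.0 + b.0) | (b.(0 + 0) + a.(0 | 0)) :: --a--▸ q1, --b--▸ q2, --b--▸ q3, --b--▸ q4
  q1 = (0 + 0)\{b} | (b.0 + b.0) | (0 | 0) :: --b--▸ q5
  q2 = (0 + 0)\{b} | (b.0 + b.0) | (0 + 0) :: --b--▸ q6
  q3 = (0 + 0)\{b} | 0 | (b.(0 + 0) + a.(0 | 0)) :: --a--▸ q5, --b--▸ q6
  q4 = b.b.0 | (b.0 | b.0) :: --b--▸ q7, --b--▸ q8, --b--▸ q9
  q5 = (0 + 0)\{b} | 0 | (0 | 0) :: ·
  q6 = (0 + 0)\{b} | 0 | (0 + 0) :: ·
  q7 = b.0 | (b.0 | b.0) :: --b--▸ q10, --b--▸ q11, --b--▸ q12
  q8 = b.b.0 | (0 | b.0) :: --b--▸ q11, --b--▸ q13
  q9 = b.b.0 | (b.0 | 0) :: --b--▸ q12, --b--▸ q13
  q10 = 0 | (b.0 | b.0) :: --b--▸ q14, --b--▸ q15
  q11 = b.0 | (0 | b.0) :: --b--▸ q14, --b--▸ q16
  q12 = b.0 | (b.0 | 0) :: --b--▸ q15, --b--▸ q16
  q13 = b.b.0 | (0 | 0) :: --b--▸ q16
  q14 = 0 | (0 | b.0) :: --b--▸ q17
  q15 = 0 | (b.0 | 0) :: --b--▸ q17
  q16 = b.0 | (0 | 0) :: --b--▸ q17
  q17 = 0 | (0 | 0) :: ·
Run σ = ⟨bab⟩ on P: start {p0}
  after b @ step 1: {p2, p3, p4}
  after a @ step 2: {p5, p7}
  after b @ step 3: {p10, p11}
  P completes σ.
Run σ = ⟨bab⟩ on Q: start {q0}
  after b @ step 1: {q2, q3, q4}
  after a @ step 2: {q5}
  after b @ step 3: ∅ (Q stuck)

bab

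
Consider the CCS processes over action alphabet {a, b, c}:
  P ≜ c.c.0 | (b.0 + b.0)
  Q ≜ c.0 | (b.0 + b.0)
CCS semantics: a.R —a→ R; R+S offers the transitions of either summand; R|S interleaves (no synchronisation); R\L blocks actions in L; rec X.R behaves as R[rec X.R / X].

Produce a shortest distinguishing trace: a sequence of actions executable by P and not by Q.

P's transition system — 6 states:
  u0 = c.c.0 | (b.0 + b.0) ⊢ -b-> u1, -c-> u2
  u1 = c.c.0 | 0 ⊢ -c-> u3
  u2 = c.0 | (b.0 + b.0) ⊢ -b-> u3, -c-> u4
  u3 = c.0 | 0 ⊢ -c-> u5
  u4 = 0 | (b.0 + b.0) ⊢ -b-> u5
  u5 = 0 | 0 ⊢ (no moves)
Q's transition system — 4 states:
  v0 = c.0 | (b.0 + b.0) ⊢ -b-> v1, -c-> v2
  v1 = c.0 | 0 ⊢ -c-> v3
  v2 = 0 | (b.0 + b.0) ⊢ -b-> v3
  v3 = 0 | 0 ⊢ (no moves)
Run σ = ⟨cc⟩ on P: start {u0}
  [1] c ⇒ {u2}
  [2] c ⇒ {u4}
  ✓ P
Run σ = ⟨cc⟩ on Q: start {v0}
  [1] c ⇒ {v2}
  [2] c ⇒ ∅  — Q cannot continue

cc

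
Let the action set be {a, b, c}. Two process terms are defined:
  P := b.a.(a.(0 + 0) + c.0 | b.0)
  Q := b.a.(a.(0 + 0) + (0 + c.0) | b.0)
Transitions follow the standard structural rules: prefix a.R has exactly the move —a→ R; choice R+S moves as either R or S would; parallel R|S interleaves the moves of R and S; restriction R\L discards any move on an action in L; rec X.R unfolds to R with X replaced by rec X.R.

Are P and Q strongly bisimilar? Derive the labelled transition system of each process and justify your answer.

LTS(P): 7 reachable states
  p0 = b.a.(a.(0 + 0) + c.0 | b.0) has moves --b--▸ p1
  p1 = a.(a.(0 + 0) + c.0 | b.0) has moves --a--▸ p2
  p2 = a.(0 + 0) + c.0 | b.0 has moves --a--▸ p3, --b--▸ p4, --c--▸ p5
  p3 = 0 + 0 has moves ∅
  p4 = c.0 | 0 has moves --c--▸ p6
  p5 = 0 | b.0 has moves --b--▸ p6
  p6 = 0 | 0 has moves ∅
LTS(Q): 7 reachable states
  q0 = b.a.(a.(0 + 0) + (0 + c.0) | b.0) has moves --b--▸ q1
  q1 = a.(a.(0 + 0) + (0 + c.0) | b.0) has moves --a--▸ q2
  q2 = a.(0 + 0) + (0 + c.0) | b.0 has moves --a--▸ q3, --b--▸ q4, --c--▸ q5
  q3 = 0 + 0 has moves ∅
  q4 = (0 + c.0) | 0 has moves --c--▸ q6
  q5 = 0 | b.0 has moves --b--▸ q6
  q6 = 0 | 0 has moves ∅
Coarsest stable partition (strong bisimilarity classes):
  B0 = {p0, q0}
  B1 = {p1, q1}
  B2 = {p2, q2}
  B3 = {p3, p6, q3, q6}
  B4 = {p5, q5}
  B5 = {p4, q4}
p0 ∈ B0, q0 ∈ B0 → same block

bisimilar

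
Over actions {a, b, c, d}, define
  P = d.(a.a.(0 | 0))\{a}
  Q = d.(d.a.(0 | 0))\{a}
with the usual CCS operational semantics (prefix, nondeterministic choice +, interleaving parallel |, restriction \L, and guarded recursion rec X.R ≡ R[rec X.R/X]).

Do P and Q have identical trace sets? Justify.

NO — witness ⟨dd⟩

Reachable graph of P (2 states):
  p0 = d.(a.a.(0 | 0))\{a} → —d→ p1
  p1 = (a.a.(0 | 0))\{a} → stopped
Reachable graph of Q (3 states):
  q0 = d.(d.a.(0 | 0))\{a} → —d→ q1
  q1 = (d.a.(0 | 0))\{a} → —d→ q2
  q2 = (a.(0 | 0))\{a} → stopped
Executing dd from Q (initial set {q0}):
  after d @ step 1: {q1}
  after d @ step 2: {q2}
  Q completes σ.
Executing dd from P (initial set {p0}):
  after d @ step 1: {p1}
  after d @ step 2: no successor for P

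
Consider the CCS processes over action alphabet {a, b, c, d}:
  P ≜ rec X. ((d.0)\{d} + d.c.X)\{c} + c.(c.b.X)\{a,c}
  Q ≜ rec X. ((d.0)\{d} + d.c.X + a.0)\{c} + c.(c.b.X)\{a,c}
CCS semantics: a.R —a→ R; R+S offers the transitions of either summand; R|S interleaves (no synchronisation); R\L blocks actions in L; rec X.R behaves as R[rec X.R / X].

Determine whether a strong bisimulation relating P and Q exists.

NO

LTS(P): 3 reachable states
  s0 = rec X. ((d.0)\{d} + d.c.X)\{c} + c.(c.b.X)\{a,c} has moves —c→ s1, —d→ s2
  s1 = (c.b.(rec X. ((d.0)\{d} + d.c.X)\{c} + c.(c.b.X)\{a,c}))\{a,c} has moves ∅
  s2 = (c.(rec X. ((d.0)\{d} + d.c.X)\{c} + c.(c.b.X)\{a,c}))\{c} has moves ∅
LTS(Q): 4 reachable states
  t0 = rec X. ((d.0)\{d} + d.c.X + a.0)\{c} + c.(c.b.X)\{a,c} has moves —a→ t1, —c→ t2, —d→ t3
  t1 = 0\{c} has moves ∅
  t2 = (c.b.(rec X. ((d.0)\{d} + d.c.X + a.0)\{c} + c.(c.b.X)\{a,c}))\{a,c} has moves ∅
  t3 = (c.(rec X. ((d.0)\{d} + d.c.X + a.0)\{c} + c.(c.b.X)\{a,c}))\{c} has moves ∅
Coarsest stable partition (strong bisimilarity classes):
  B0 = {s0}
  B1 = {s1, s2, t1, t2, t3}
  B2 = {t0}
s0 ∈ B0, t0 ∈ B2 → different blocks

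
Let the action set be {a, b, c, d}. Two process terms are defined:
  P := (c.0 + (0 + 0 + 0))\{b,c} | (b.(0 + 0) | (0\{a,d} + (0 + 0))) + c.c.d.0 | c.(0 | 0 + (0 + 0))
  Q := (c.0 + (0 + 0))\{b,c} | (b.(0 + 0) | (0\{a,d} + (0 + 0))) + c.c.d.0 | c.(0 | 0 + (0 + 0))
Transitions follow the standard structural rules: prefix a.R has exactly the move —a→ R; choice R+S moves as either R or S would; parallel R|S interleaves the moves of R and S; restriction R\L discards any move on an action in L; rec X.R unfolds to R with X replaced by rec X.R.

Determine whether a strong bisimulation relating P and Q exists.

Reachable graph of P (9 states):
  p0 = (c.0 + (0 + 0 + 0))\{b,c} | (b.(0 + 0) | (0\{a,d} + (0 + 0))) + c.c.d.0 | c.(0 | 0 + (0 + 0)) ⊢ ··b··> p1, ··c··> p2, ··c··> p3
  p1 = (c.0 + (0 + 0 + 0))\{b,c} | ((0 + 0) | (0\{a,d} + (0 + 0))) ⊢ stopped
  p2 = c.c.d.0 | (0 | 0 + (0 + 0)) ⊢ ··c··> p4
  p3 = c.d.0 | c.(0 | 0 + (0 + 0)) ⊢ ··c··> p4, ··c··> p5
  p4 = c.d.0 | (0 | 0 + (0 + 0)) ⊢ ··c··> p6
  p5 = d.0 | c.(0 | 0 + (0 + 0)) ⊢ ··c··> p6, ··d··> p7
  p6 = d.0 | (0 | 0 + (0 + 0)) ⊢ ··d··> p8
  p7 = 0 | c.(0 | 0 + (0 + 0)) ⊢ ··c··> p8
  p8 = 0 | (0 | 0 + (0 + 0)) ⊢ stopped
Reachable graph of Q (9 states):
  q0 = (c.0 + (0 + 0))\{b,c} | (b.(0 + 0) | (0\{a,d} + (0 + 0))) + c.c.d.0 | c.(0 | 0 + (0 + 0)) ⊢ ··b··> q1, ··c··> q2, ··c··> q3
  q1 = (c.0 + (0 + 0))\{b,c} | ((0 + 0) | (0\{a,d} + (0 + 0))) ⊢ stopped
  q2 = c.c.d.0 | (0 | 0 + (0 + 0)) ⊢ ··c··> q4
  q3 = c.d.0 | c.(0 | 0 + (0 + 0)) ⊢ ··c··> q4, ··c··> q5
  q4 = c.d.0 | (0 | 0 + (0 + 0)) ⊢ ··c··> q6
  q5 = d.0 | c.(0 | 0 + (0 + 0)) ⊢ ··c··> q6, ··d··> q7
  q6 = d.0 | (0 | 0 + (0 + 0)) ⊢ ··d··> q8
  q7 = 0 | c.(0 | 0 + (0 + 0)) ⊢ ··c··> q8
  q8 = 0 | (0 | 0 + (0 + 0)) ⊢ stopped
Partition-refinement fixed point:
  B0 = {p0, q0}
  B1 = {p1, p8, q1, q8}
  B2 = {p3, q3}
  B3 = {p5, q5}
  B4 = {p7, q7}
  B5 = {p6, q6}
  B6 = {p4, q4}
  B7 = {p2, q2}
p0 ∈ B0, q0 ∈ B0 → same block

bisimilar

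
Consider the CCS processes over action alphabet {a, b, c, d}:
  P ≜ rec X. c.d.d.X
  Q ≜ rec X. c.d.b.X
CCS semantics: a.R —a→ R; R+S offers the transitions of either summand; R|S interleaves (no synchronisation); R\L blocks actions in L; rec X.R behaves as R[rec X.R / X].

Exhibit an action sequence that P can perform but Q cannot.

P's transition system — 3 states:
  m0 = rec X. c.d.d.X has moves --c--▸ m1
  m1 = d.d.(rec X. c.d.d.X) has moves --d--▸ m2
  m2 = d.(rec X. c.d.d.X) has moves --d--▸ m0
Q's transition system — 3 states:
  n0 = rec X. c.d.b.X has moves --c--▸ n1
  n1 = d.b.(rec X. c.d.b.X) has moves --d--▸ n2
  n2 = b.(rec X. c.d.b.X) has moves --b--▸ n0
Run σ = ⟨cdd⟩ on P: start {m0}
  after c @ step 1: {m1}
  after d @ step 2: {m2}
  after d @ step 3: {m0}
  ✓ P
Run σ = ⟨cdd⟩ on Q: start {n0}
  after c @ step 1: {n1}
  after d @ step 2: {n2}
  after d @ step 3: ∅ (Q stuck)

cdd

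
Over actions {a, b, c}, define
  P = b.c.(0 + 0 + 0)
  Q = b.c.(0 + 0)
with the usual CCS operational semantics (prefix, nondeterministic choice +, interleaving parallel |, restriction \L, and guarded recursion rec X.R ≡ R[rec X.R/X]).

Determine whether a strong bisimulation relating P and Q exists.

LTS(P): 3 reachable states
  s0 = b.c.(0 + 0 + 0) ⊢ --b--▸ s1
  s1 = c.(0 + 0 + 0) ⊢ --c--▸ s2
  s2 = 0 + 0 + 0 ⊢ ∅
LTS(Q): 3 reachable states
  t0 = b.c.(0 + 0) ⊢ --b--▸ t1
  t1 = c.(0 + 0) ⊢ --c--▸ t2
  t2 = 0 + 0 ⊢ ∅
Bisimilarity quotient blocks:
  B0 = {s0, t0}
  B1 = {s1, t1}
  B2 = {s2, t2}
s0 ∈ B0, t0 ∈ B0 → same block

YES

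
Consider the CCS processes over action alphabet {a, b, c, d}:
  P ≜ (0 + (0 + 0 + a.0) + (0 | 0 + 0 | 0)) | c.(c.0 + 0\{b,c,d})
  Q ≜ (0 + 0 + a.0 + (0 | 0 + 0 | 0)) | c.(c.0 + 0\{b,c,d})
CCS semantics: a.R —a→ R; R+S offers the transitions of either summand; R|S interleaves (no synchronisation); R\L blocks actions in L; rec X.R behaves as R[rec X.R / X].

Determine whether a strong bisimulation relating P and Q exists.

Reachable graph of P (6 states):
  m0 = (0 + (0 + 0 + a.0) + (0 | 0 + 0 | 0)) | c.(c.0 + 0\{b,c,d}) → --a--▸ m1, --c--▸ m2
  m1 = 0 | c.(c.0 + 0\{b,c,d}) → --c--▸ m3
  m2 = (0 + (0 + 0 + a.0) + (0 | 0 + 0 | 0)) | (c.0 + 0\{b,c,d}) → --a--▸ m3, --c--▸ m4
  m3 = 0 | (c.0 + 0\{b,c,d}) → --c--▸ m5
  m4 = (0 + (0 + 0 + a.0) + (0 | 0 + 0 | 0)) | 0 → --a--▸ m5
  m5 = 0 | 0 → ∅
Reachable graph of Q (6 states):
  n0 = (0 + 0 + a.0 + (0 | 0 + 0 | 0)) | c.(c.0 + 0\{b,c,d}) → --a--▸ n1, --c--▸ n2
  n1 = 0 | c.(c.0 + 0\{b,c,d}) → --c--▸ n3
  n2 = (0 + 0 + a.0 + (0 | 0 + 0 | 0)) | (c.0 + 0\{b,c,d}) → --a--▸ n3, --c--▸ n4
  n3 = 0 | (c.0 + 0\{b,c,d}) → --c--▸ n5
  n4 = (0 + 0 + a.0 + (0 | 0 + 0 | 0)) | 0 → --a--▸ n5
  n5 = 0 | 0 → ∅
Coarsest stable partition (strong bisimilarity classes):
  B0 = {m0, n0}
  B1 = {m1, n1}
  B2 = {m3, n3}
  B3 = {m5, n5}
  B4 = {m2, n2}
  B5 = {m4, n4}
m0 ∈ B0, n0 ∈ B0 → same block

bisimilar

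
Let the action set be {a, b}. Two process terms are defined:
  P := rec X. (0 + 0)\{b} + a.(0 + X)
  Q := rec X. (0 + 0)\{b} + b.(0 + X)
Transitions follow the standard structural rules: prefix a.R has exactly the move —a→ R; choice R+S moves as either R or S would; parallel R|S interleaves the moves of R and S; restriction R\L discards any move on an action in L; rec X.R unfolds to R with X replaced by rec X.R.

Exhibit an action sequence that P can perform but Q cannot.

a

Reachable graph of P (2 states):
  s0 = rec X. (0 + 0)\{b} + a.(0 + X) has moves -a-> s1
  s1 = 0 + (rec X. (0 + 0)\{b} + a.(0 + X)) has moves -a-> s1
Reachable graph of Q (2 states):
  t0 = rec X. (0 + 0)\{b} + b.(0 + X) has moves -b-> t1
  t1 = 0 + (rec X. (0 + 0)\{b} + b.(0 + X)) has moves -b-> t1
Executing a from P (initial set {s0}):
  after a @ step 1: {s1}
  ✓ P
Executing a from Q (initial set {t0}):
  after a @ step 1: ∅  — Q cannot continue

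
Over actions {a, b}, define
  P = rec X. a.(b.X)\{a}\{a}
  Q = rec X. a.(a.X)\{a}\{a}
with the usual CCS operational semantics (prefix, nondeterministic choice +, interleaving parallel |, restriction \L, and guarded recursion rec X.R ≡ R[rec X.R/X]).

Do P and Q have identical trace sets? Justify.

Reachable graph of P (3 states):
  s0 = rec X. a.(b.X)\{a}\{a} → —a→ s1
  s1 = (b.(rec X. a.(b.X)\{a}\{a}))\{a}\{a} → —b→ s2
  s2 = (rec X. a.(b.X)\{a}\{a})\{a}\{a} → stopped
Reachable graph of Q (2 states):
  t0 = rec X. a.(a.X)\{a}\{a} → —a→ t1
  t1 = (a.(rec X. a.(a.X)\{a}\{a}))\{a}\{a} → stopped
Trace ⟨ab⟩ through P, begin at {s0}:
  after a @ step 1: {s1}
  after b @ step 2: {s2}
  ✓ P
Trace ⟨ab⟩ through Q, begin at {t0}:
  after a @ step 1: {t1}
  after b @ step 2: no successor for Q

traces(P) ≠ traces(Q) — witness ⟨ab⟩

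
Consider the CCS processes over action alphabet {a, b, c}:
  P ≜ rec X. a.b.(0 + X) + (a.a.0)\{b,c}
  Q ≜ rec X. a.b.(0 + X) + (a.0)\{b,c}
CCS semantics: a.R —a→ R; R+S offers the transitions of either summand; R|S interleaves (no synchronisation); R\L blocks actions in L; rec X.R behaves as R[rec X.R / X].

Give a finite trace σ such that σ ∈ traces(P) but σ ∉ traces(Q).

Reachable graph of P (5 states):
  s0 = rec X. a.b.(0 + X) + (a.a.0)\{b,c} has moves =a=> s1, =a=> s2
  s1 = (a.0)\{b,c} has moves =a=> s3
  s2 = b.(0 + (rec X. a.b.(0 + X) + (a.a.0)\{b,c})) has moves =b=> s4
  s3 = 0\{b,c} has moves deadlocked
  s4 = 0 + (rec X. a.b.(0 + X) + (a.a.0)\{b,c}) has moves =a=> s1, =a=> s2
Reachable graph of Q (4 states):
  t0 = rec X. a.b.(0 + X) + (a.0)\{b,c} has moves =a=> t1, =a=> t2
  t1 = 0\{b,c} has moves deadlocked
  t2 = b.(0 + (rec X. a.b.(0 + X) + (a.0)\{b,c})) has moves =b=> t3
  t3 = 0 + (rec X. a.b.(0 + X) + (a.0)\{b,c}) has moves =a=> t1, =a=> t2
Trace ⟨aa⟩ through P, begin at {s0}:
  step 1 (a): {s1, s2}
  step 2 (a): {s3}
  — P admits the full trace.
Trace ⟨aa⟩ through Q, begin at {t0}:
  step 1 (a): {t1, t2}
  step 2 (a): ∅ (Q stuck)

aa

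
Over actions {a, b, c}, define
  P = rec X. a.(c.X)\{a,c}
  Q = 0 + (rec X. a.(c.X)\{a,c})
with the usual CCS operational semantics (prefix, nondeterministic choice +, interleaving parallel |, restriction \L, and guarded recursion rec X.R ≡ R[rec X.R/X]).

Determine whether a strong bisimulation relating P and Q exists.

P's transition system — 2 states:
  m0 = rec X. a.(c.X)\{a,c} has moves --a--▸ m1
  m1 = (c.(rec X. a.(c.X)\{a,c}))\{a,c} has moves ∅
Q's transition system — 2 states:
  n0 = 0 + (rec X. a.(c.X)\{a,c}) has moves --a--▸ n1
  n1 = (c.(rec X. a.(c.X)\{a,c}))\{a,c} has moves ∅
Coarsest stable partition (strong bisimilarity classes):
  B0 = {m0, n0}
  B1 = {m1, n1}
m0 ∈ B0, n0 ∈ B0 → same block

P ~ Q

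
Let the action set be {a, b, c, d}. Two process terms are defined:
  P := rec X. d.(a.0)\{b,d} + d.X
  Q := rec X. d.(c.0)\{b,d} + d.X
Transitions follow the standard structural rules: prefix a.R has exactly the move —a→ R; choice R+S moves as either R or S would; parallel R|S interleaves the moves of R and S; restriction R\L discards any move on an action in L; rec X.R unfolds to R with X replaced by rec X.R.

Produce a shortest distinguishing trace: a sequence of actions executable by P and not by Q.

Reachable graph of P (3 states):
  m0 = rec X. d.(a.0)\{b,d} + d.X has moves —d→ m0, —d→ m1
  m1 = (a.0)\{b,d} has moves —a→ m2
  m2 = 0\{b,d} has moves stopped
Reachable graph of Q (3 states):
  n0 = rec X. d.(c.0)\{b,d} + d.X has moves —d→ n0, —d→ n1
  n1 = (c.0)\{b,d} has moves —c→ n2
  n2 = 0\{b,d} has moves stopped
Run σ = ⟨da⟩ on P: start {m0}
  step 1 (d): {m0, m1}
  step 2 (a): {m2}
  P completes σ.
Run σ = ⟨da⟩ on Q: start {n0}
  step 1 (d): {n0, n1}
  step 2 (a): ∅  — Q cannot continue

da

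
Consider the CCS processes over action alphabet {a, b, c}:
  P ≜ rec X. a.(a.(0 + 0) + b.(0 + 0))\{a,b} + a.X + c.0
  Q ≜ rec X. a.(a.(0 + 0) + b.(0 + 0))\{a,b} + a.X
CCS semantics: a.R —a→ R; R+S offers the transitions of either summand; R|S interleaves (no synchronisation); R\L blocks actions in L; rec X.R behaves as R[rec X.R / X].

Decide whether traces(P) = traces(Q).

traces(P) ≠ traces(Q) — witness ⟨c⟩

P's transition system — 3 states:
  s0 = rec X. a.(a.(0 + 0) + b.(0 + 0))\{a,b} + a.X + c.0 → —a→ s0, —a→ s1, —c→ s2
  s1 = (a.(0 + 0) + b.(0 + 0))\{a,b} → ·
  s2 = 0 → ·
Q's transition system — 2 states:
  t0 = rec X. a.(a.(0 + 0) + b.(0 + 0))\{a,b} + a.X → —a→ t0, —a→ t1
  t1 = (a.(0 + 0) + b.(0 + 0))\{a,b} → ·
Trace ⟨c⟩ through P, begin at {s0}:
  step 1 (c): {s2}
  — P admits the full trace.
Trace ⟨c⟩ through Q, begin at {t0}:
  step 1 (c): no successor for Q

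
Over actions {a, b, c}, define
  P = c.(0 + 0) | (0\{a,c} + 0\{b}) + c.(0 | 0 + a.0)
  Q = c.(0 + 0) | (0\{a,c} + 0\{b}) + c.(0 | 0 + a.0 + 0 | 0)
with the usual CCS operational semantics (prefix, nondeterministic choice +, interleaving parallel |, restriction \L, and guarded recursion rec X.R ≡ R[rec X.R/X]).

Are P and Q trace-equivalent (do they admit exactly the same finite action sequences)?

P's transition system — 4 states:
  s0 = c.(0 + 0) | (0\{a,c} + 0\{b}) + c.(0 | 0 + a.0) → =c=> s1, =c=> s2
  s1 = (0 + 0) | (0\{a,c} + 0\{b}) → deadlocked
  s2 = 0 | 0 + a.0 → =a=> s3
  s3 = 0 → deadlocked
Q's transition system — 4 states:
  t0 = c.(0 + 0) | (0\{a,c} + 0\{b}) + c.(0 | 0 + a.0 + 0 | 0) → =c=> t1, =c=> t2
  t1 = (0 + 0) | (0\{a,c} + 0\{b}) → deadlocked
  t2 = 0 | 0 + a.0 + 0 | 0 → =a=> t3
  t3 = 0 → deadlocked
Coarsest stable partition (strong bisimilarity classes):
  B0 = {s0, t0}
  B1 = {s1, s3, t1, t3}
  B2 = {s2, t2}
s0 ∈ B0, t0 ∈ B0 → same block
Bisimilar ⇒ trace-equivalent.

trace-equivalent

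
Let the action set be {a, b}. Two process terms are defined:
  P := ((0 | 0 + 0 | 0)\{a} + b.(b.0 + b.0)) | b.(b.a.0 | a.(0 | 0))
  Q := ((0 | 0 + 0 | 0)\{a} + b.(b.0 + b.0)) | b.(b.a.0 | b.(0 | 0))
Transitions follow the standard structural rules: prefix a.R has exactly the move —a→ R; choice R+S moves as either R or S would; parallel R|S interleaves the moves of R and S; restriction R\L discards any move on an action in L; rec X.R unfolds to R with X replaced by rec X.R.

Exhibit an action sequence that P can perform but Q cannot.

ba

LTS(P): 21 reachable states
  m0 = ((0 | 0 + 0 | 0)\{a} + b.(b.0 + b.0)) | b.(b.a.0 | a.(0 | 0)) has moves =b=> m1, =b=> m2
  m1 = ((0 | 0 + 0 | 0)\{a} + b.(b.0 + b.0)) | (b.a.0 | a.(0 | 0)) has moves =a=> m3, =b=> m4, =b=> m5
  m2 = (b.0 + b.0) | b.(b.a.0 | a.(0 | 0)) has moves =b=> m5, =b=> m6
  m3 = ((0 | 0 + 0 | 0)\{a} + b.(b.0 + b.0)) | (b.a.0 | (0 | 0)) has moves =b=> m7, =b=> m8
  m4 = ((0 | 0 + 0 | 0)\{a} + b.(b.0 + b.0)) | (a.0 | a.(0 | 0)) has moves =a=> m7, =a=> m9, =b=> m10
  m5 = (b.0 + b.0) | (b.a.0 | a.(0 | 0)) has moves =a=> m8, =b=> m10, =b=> m11
  m6 = 0 | b.(b.a.0 | a.(0 | 0)) has moves =b=> m11
  m7 = ((0 | 0 + 0 | 0)\{a} + b.(b.0 + b.0)) | (a.0 | (0 | 0)) has moves =a=> m12, =b=> m13
  m8 = (b.0 + b.0) | (b.a.0 | (0 | 0)) has moves =b=> m13, =b=> m14
  m9 = ((0 | 0 + 0 | 0)\{a} + b.(b.0 + b.0)) | (0 | a.(0 | 0)) has moves =a=> m12, =b=> m15
  m10 = (b.0 + b.0) | (a.0 | a.(0 | 0)) has moves =a=> m13, =a=> m15, =b=> m16
  m11 = 0 | (b.a.0 | a.(0 | 0)) has moves =a=> m14, =b=> m16
  m12 = ((0 | 0 + 0 | 0)\{a} + b.(b.0 + b.0)) | (0 | (0 | 0)) has moves =b=> m17
  m13 = (b.0 + b.0) | (a.0 | (0 | 0)) has moves =a=> m17, =b=> m18
  m14 = 0 | (b.a.0 | (0 | 0)) has moves =b=> m18
  m15 = (b.0 + b.0) | (0 | a.(0 | 0)) has moves =a=> m17, =b=> m19
  m16 = 0 | (a.0 | a.(0 | 0)) has moves =a=> m18, =a=> m19
  m17 = (b.0 + b.0) | (0 | (0 | 0)) has moves =b=> m20
  m18 = 0 | (a.0 | (0 | 0)) has moves =a=> m20
  m19 = 0 | (0 | a.(0 | 0)) has moves =a=> m20
  m20 = 0 | (0 | (0 | 0)) has moves ∅
LTS(Q): 21 reachable states
  n0 = ((0 | 0 + 0 | 0)\{a} + b.(b.0 + b.0)) | b.(b.a.0 | b.(0 | 0)) has moves =b=> n1, =b=> n2
  n1 = ((0 | 0 + 0 | 0)\{a} + b.(b.0 + b.0)) | (b.a.0 | b.(0 | 0)) has moves =b=> n3, =b=> n4, =b=> n5
  n2 = (b.0 + b.0) | b.(b.a.0 | b.(0 | 0)) has moves =b=> n5, =b=> n6
  n3 = ((0 | 0 + 0 | 0)\{a} + b.(b.0 + b.0)) | (a.0 | b.(0 | 0)) has moves =a=> n7, =b=> n8, =b=> n9
  n4 = ((0 | 0 + 0 | 0)\{a} + b.(b.0 + b.0)) | (b.a.0 | (0 | 0)) has moves =b=> n10, =b=> n8
  n5 = (b.0 + b.0) | (b.a.0 | b.(0 | 0)) has moves =b=> n10, =b=> n11, =b=> n9
  n6 = 0 | b.(b.a.0 | b.(0 | 0)) has moves =b=> n11
  n7 = ((0 | 0 + 0 | 0)\{a} + b.(b.0 + b.0)) | (0 | b.(0 | 0)) has moves =b=> n12, =b=> n13
  n8 = ((0 | 0 + 0 | 0)\{a} + b.(b.0 + b.0)) | (a.0 | (0 | 0)) has moves =a=> n12, =b=> n14
  n9 = (b.0 + b.0) | (a.0 | b.(0 | 0)) has moves =a=> n13, =b=> n14, =b=> n15
  n10 = (b.0 + b.0) | (b.a.0 | (0 | 0)) has moves =b=> n14, =b=> n16
  n11 = 0 | (b.a.0 | b.(0 | 0)) has moves =b=> n15, =b=> n16
  n12 = ((0 | 0 + 0 | 0)\{a} + b.(b.0 + b.0)) | (0 | (0 | 0)) has moves =b=> n17
  n13 = (b.0 + b.0) | (0 | b.(0 | 0)) has moves =b=> n17, =b=> n18
  n14 = (b.0 + b.0) | (a.0 | (0 | 0)) has moves =a=> n17, =b=> n19
  n15 = 0 | (a.0 | b.(0 | 0)) has moves =a=> n18, =b=> n19
  n16 = 0 | (b.a.0 | (0 | 0)) has moves =b=> n19
  n17 = (b.0 + b.0) | (0 | (0 | 0)) has moves =b=> n20
  n18 = 0 | (0 | b.(0 | 0)) has moves =b=> n20
  n19 = 0 | (a.0 | (0 | 0)) has moves =a=> n20
  n20 = 0 | (0 | (0 | 0)) has moves ∅
Trace ⟨ba⟩ through P, begin at {m0}:
  after b @ step 1: {m1, m2}
  after a @ step 2: {m3}
  P completes σ.
Trace ⟨ba⟩ through Q, begin at {n0}:
  after b @ step 1: {n1, n2}
  after a @ step 2: ∅ (Q stuck)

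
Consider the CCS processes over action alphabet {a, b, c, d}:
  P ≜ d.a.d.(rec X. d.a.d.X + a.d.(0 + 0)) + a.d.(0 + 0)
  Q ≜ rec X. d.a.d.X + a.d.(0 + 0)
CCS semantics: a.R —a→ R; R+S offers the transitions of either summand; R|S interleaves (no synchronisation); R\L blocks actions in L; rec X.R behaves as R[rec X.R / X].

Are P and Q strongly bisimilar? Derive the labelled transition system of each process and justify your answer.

P's transition system — 6 states:
  m0 = d.a.d.(rec X. d.a.d.X + a.d.(0 + 0)) + a.d.(0 + 0) has moves —a→ m1, —d→ m2
  m1 = d.(0 + 0) has moves —d→ m3
  m2 = a.d.(rec X. d.a.d.X + a.d.(0 + 0)) has moves —a→ m4
  m3 = 0 + 0 has moves stopped
  m4 = d.(rec X. d.a.d.X + a.d.(0 + 0)) has moves —d→ m5
  m5 = rec X. d.a.d.X + a.d.(0 + 0) has moves —a→ m1, —d→ m2
Q's transition system — 5 states:
  n0 = rec X. d.a.d.X + a.d.(0 + 0) has moves —a→ n1, —d→ n2
  n1 = d.(0 + 0) has moves —d→ n3
  n2 = a.d.(rec X. d.a.d.X + a.d.(0 + 0)) has moves —a→ n4
  n3 = 0 + 0 has moves stopped
  n4 = d.(rec X. d.a.d.X + a.d.(0 + 0)) has moves —d→ n0
Partition-refinement fixed point:
  B0 = {m0, m5, n0}
  B1 = {m2, n2}
  B2 = {m4, n4}
  B3 = {m1, n1}
  B4 = {m3, n3}
m0 ∈ B0, n0 ∈ B0 → same block

P ~ Q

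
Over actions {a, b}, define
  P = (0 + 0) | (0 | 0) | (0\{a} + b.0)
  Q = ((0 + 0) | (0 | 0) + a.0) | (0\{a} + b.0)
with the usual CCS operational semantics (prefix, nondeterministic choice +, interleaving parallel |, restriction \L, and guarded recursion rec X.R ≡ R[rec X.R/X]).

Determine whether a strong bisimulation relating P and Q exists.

LTS(P): 2 reachable states
  p0 = (0 + 0) | (0 | 0) | (0\{a} + b.0) ⊢ -b-> p1
  p1 = (0 + 0) | (0 | 0) | 0 ⊢ (no moves)
LTS(Q): 4 reachable states
  q0 = ((0 + 0) | (0 | 0) + a.0) | (0\{a} + b.0) ⊢ -a-> q1, -b-> q2
  q1 = 0 | (0\{a} + b.0) ⊢ -b-> q3
  q2 = ((0 + 0) | (0 | 0) + a.0) | 0 ⊢ -a-> q3
  q3 = 0 | 0 ⊢ (no moves)
Partition-refinement fixed point:
  B0 = {p0, q1}
  B1 = {p1, q3}
  B2 = {q0}
  B3 = {q2}
p0 ∈ B0, q0 ∈ B2 → different blocks

not bisimilar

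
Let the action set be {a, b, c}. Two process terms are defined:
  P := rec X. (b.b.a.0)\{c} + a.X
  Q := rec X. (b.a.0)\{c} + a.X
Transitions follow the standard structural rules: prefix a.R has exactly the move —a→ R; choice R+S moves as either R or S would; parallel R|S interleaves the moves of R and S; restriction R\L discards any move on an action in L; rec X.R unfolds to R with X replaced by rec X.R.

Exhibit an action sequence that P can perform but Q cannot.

P's transition system — 4 states:
  u0 = rec X. (b.b.a.0)\{c} + a.X :: =a=> u0, =b=> u1
  u1 = (b.a.0)\{c} :: =b=> u2
  u2 = (a.0)\{c} :: =a=> u3
  u3 = 0\{c} :: stopped
Q's transition system — 3 states:
  v0 = rec X. (b.a.0)\{c} + a.X :: =a=> v0, =b=> v1
  v1 = (a.0)\{c} :: =a=> v2
  v2 = 0\{c} :: stopped
Executing bb from P (initial set {u0}):
  [1] b ⇒ {u1}
  [2] b ⇒ {u2}
  — P admits the full trace.
Executing bb from Q (initial set {v0}):
  [1] b ⇒ {v1}
  [2] b ⇒ ∅ (Q stuck)

bb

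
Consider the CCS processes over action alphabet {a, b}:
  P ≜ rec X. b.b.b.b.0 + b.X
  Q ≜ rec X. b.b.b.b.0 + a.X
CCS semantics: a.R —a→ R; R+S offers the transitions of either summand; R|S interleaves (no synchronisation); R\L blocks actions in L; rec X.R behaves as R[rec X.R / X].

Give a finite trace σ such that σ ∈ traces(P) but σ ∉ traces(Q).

P's transition system — 5 states:
  s0 = rec X. b.b.b.b.0 + b.X has moves =b=> s0, =b=> s1
  s1 = b.b.b.0 has moves =b=> s2
  s2 = b.b.0 has moves =b=> s3
  s3 = b.0 has moves =b=> s4
  s4 = 0 has moves deadlocked
Q's transition system — 5 states:
  t0 = rec X. b.b.b.b.0 + a.X has moves =a=> t0, =b=> t1
  t1 = b.b.b.0 has moves =b=> t2
  t2 = b.b.0 has moves =b=> t3
  t3 = b.0 has moves =b=> t4
  t4 = 0 has moves deadlocked
Executing bbbbb from P (initial set {s0}):
  step 1 (b): {s0, s1}
  step 2 (b): {s0, s1, s2}
  step 3 (b): {s0, s1, s2, s3}
  step 4 (b): {s0, s1, s2, s3, s4}
  step 5 (b): {s0, s1, s2, s3, s4}
  — P admits the full trace.
Executing bbbbb from Q (initial set {t0}):
  step 1 (b): {t1}
  step 2 (b): {t2}
  step 3 (b): {t3}
  step 4 (b): {t4}
  step 5 (b): no successor for Q

bbbbb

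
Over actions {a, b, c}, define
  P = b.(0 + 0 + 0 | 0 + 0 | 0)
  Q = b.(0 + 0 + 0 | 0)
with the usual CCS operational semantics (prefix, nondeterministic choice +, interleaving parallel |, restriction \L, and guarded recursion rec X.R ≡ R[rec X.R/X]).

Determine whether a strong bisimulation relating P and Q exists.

P ~ Q

Reachable graph of P (2 states):
  u0 = b.(0 + 0 + 0 | 0 + 0 | 0) :: =b=> u1
  u1 = 0 + 0 + 0 | 0 + 0 | 0 :: ∅
Reachable graph of Q (2 states):
  v0 = b.(0 + 0 + 0 | 0) :: =b=> v1
  v1 = 0 + 0 + 0 | 0 :: ∅
Partition-refinement fixed point:
  B0 = {u0, v0}
  B1 = {u1, v1}
u0 ∈ B0, v0 ∈ B0 → same block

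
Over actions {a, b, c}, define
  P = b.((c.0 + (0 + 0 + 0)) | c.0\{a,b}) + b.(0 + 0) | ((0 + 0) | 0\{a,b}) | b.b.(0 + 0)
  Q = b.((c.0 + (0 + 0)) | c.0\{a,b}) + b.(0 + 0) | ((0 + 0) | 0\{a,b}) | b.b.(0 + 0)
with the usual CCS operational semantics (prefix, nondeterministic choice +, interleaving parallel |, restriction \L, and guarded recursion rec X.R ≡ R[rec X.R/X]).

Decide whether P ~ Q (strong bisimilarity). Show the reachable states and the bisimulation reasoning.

P ~ Q

Reachable graph of P (10 states):
  u0 = b.((c.0 + (0 + 0 + 0)) | c.0\{a,b}) + b.(0 + 0) | ((0 + 0) | 0\{a,b}) | b.b.(0 + 0) has moves —b→ u1, —b→ u2, —b→ u3
  u1 = (0 + 0) | ((0 + 0) | 0\{a,b}) | b.b.(0 + 0) has moves —b→ u4
  u2 = (c.0 + (0 + 0 + 0)) | c.0\{a,b} has moves —c→ u5, —c→ u6
  u3 = b.(0 + 0) | ((0 + 0) | 0\{a,b}) | b.(0 + 0) has moves —b→ u4, —b→ u7
  u4 = (0 + 0) | ((0 + 0) | 0\{a,b}) | b.(0 + 0) has moves —b→ u8
  u5 = (c.0 + (0 + 0 + 0)) | 0\{a,b} has moves —c→ u9
  u6 = 0 | c.0\{a,b} has moves —c→ u9
  u7 = b.(0 + 0) | ((0 + 0) | 0\{a,b}) | (0 + 0) has moves —b→ u8
  u8 = (0 + 0) | ((0 + 0) | 0\{a,b}) | (0 + 0) has moves stopped
  u9 = 0 | 0\{a,b} has moves stopped
Reachable graph of Q (10 states):
  v0 = b.((c.0 + (0 + 0)) | c.0\{a,b}) + b.(0 + 0) | ((0 + 0) | 0\{a,b}) | b.b.(0 + 0) has moves —b→ v1, —b→ v2, —b→ v3
  v1 = (0 + 0) | ((0 + 0) | 0\{a,b}) | b.b.(0 + 0) has moves —b→ v4
  v2 = (c.0 + (0 + 0)) | c.0\{a,b} has moves —c→ v5, —c→ v6
  v3 = b.(0 + 0) | ((0 + 0) | 0\{a,b}) | b.(0 + 0) has moves —b→ v4, —b→ v7
  v4 = (0 + 0) | ((0 + 0) | 0\{a,b}) | b.(0 + 0) has moves —b→ v8
  v5 = (c.0 + (0 + 0)) | 0\{a,b} has moves —c→ v9
  v6 = 0 | c.0\{a,b} has moves —c→ v9
  v7 = b.(0 + 0) | ((0 + 0) | 0\{a,b}) | (0 + 0) has moves —b→ v8
  v8 = (0 + 0) | ((0 + 0) | 0\{a,b}) | (0 + 0) has moves stopped
  v9 = 0 | 0\{a,b} has moves stopped
Bisimilarity quotient blocks:
  B0 = {u0, v0}
  B1 = {u1, u3, v1, v3}
  B2 = {u4, u7, v4, v7}
  B3 = {u8, u9, v8, v9}
  B4 = {u2, v2}
  B5 = {u5, u6, v5, v6}
u0 ∈ B0, v0 ∈ B0 → same block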